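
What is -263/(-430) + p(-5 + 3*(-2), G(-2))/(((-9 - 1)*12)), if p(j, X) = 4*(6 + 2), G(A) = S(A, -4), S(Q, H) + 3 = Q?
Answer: 89/258 ≈ 0.34496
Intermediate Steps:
S(Q, H) = -3 + Q
G(A) = -3 + A
p(j, X) = 32 (p(j, X) = 4*8 = 32)
-263/(-430) + p(-5 + 3*(-2), G(-2))/(((-9 - 1)*12)) = -263/(-430) + 32/(((-9 - 1)*12)) = -263*(-1/430) + 32/((-10*12)) = 263/430 + 32/(-120) = 263/430 + 32*(-1/120) = 263/430 - 4/15 = 89/258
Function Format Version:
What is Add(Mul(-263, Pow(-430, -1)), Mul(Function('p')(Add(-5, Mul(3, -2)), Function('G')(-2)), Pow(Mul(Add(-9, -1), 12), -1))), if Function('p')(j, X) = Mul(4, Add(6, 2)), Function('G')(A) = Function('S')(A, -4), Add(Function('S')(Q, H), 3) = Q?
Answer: Rational(89, 258) ≈ 0.34496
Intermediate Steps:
Function('S')(Q, H) = Add(-3, Q)
Function('G')(A) = Add(-3, A)
Function('p')(j, X) = 32 (Function('p')(j, X) = Mul(4, 8) = 32)
Add(Mul(-263, Pow(-430, -1)), Mul(Function('p')(Add(-5, Mul(3, -2)), Function('G')(-2)), Pow(Mul(Add(-9, -1), 12), -1))) = Add(Mul(-263, Pow(-430, -1)), Mul(32, Pow(Mul(Add(-9, -1), 12), -1))) = Add(Mul(-263, Rational(-1, 430)), Mul(32, Pow(Mul(-10, 12), -1))) = Add(Rational(263, 430), Mul(32, Pow(-120, -1))) = Add(Rational(263, 430), Mul(32, Rational(-1, 120))) = Add(Rational(263, 430), Rational(-4, 15)) = Rational(89, 258)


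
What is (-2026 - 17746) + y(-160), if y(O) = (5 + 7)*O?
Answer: -21692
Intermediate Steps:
y(O) = 12*O
(-2026 - 17746) + y(-160) = (-2026 - 17746) + 12*(-160) = -19772 - 1920 = -21692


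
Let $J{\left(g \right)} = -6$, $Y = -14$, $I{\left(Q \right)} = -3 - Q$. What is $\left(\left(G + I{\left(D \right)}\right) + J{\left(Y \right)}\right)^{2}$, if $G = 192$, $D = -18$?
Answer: $40401$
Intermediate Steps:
$\left(\left(G + I{\left(D \right)}\right) + J{\left(Y \right)}\right)^{2} = \left(\left(192 - -15\right) - 6\right)^{2} = \left(\left(192 + \left(-3 + 18\right)\right) - 6\right)^{2} = \left(\left(192 + 15\right) - 6\right)^{2} = \left(207 - 6\right)^{2} = 201^{2} = 40401$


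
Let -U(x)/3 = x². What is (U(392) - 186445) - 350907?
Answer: -998344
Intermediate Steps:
U(x) = -3*x²
(U(392) - 186445) - 350907 = (-3*392² - 186445) - 350907 = (-3*153664 - 186445) - 350907 = (-460992 - 186445) - 350907 = -647437 - 350907 = -998344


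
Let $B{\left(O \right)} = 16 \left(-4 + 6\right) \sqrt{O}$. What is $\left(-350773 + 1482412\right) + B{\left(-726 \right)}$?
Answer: $1131639 + 352 i \sqrt{6} \approx 1.1316 \cdot 10^{6} + 862.22 i$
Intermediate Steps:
$B{\left(O \right)} = 32 \sqrt{O}$ ($B{\left(O \right)} = 16 \cdot 2 \sqrt{O} = 32 \sqrt{O}$)
$\left(-350773 + 1482412\right) + B{\left(-726 \right)} = \left(-350773 + 1482412\right) + 32 \sqrt{-726} = 1131639 + 32 \cdot 11 i \sqrt{6} = 1131639 + 352 i \sqrt{6}$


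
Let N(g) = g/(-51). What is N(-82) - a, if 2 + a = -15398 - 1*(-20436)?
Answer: -256754/51 ≈ -5034.4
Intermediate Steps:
N(g) = -g/51 (N(g) = g*(-1/51) = -g/51)
a = 5036 (a = -2 + (-15398 - 1*(-20436)) = -2 + (-15398 + 20436) = -2 + 5038 = 5036)
N(-82) - a = -1/51*(-82) - 1*5036 = 82/51 - 5036 = -256754/51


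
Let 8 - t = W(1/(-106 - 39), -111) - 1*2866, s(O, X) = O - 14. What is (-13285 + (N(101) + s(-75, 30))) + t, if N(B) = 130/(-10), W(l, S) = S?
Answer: -10402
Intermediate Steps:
s(O, X) = -14 + O
N(B) = -13 (N(B) = 130*(-⅒) = -13)
t = 2985 (t = 8 - (-111 - 1*2866) = 8 - (-111 - 2866) = 8 - 1*(-2977) = 8 + 2977 = 2985)
(-13285 + (N(101) + s(-75, 30))) + t = (-13285 + (-13 + (-14 - 75))) + 2985 = (-13285 + (-13 - 89)) + 2985 = (-13285 - 102) + 2985 = -13387 + 2985 = -10402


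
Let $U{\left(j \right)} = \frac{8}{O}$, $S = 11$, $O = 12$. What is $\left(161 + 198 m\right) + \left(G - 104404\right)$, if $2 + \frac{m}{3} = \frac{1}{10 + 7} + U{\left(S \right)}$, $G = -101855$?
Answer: $- \frac{3516536}{17} \approx -2.0686 \cdot 10^{5}$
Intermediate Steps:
$U{\left(j \right)} = \frac{2}{3}$ ($U{\left(j \right)} = \frac{8}{12} = 8 \cdot \frac{1}{12} = \frac{2}{3}$)
$m = - \frac{65}{17}$ ($m = -6 + 3 \left(\frac{1}{10 + 7} + \frac{2}{3}\right) = -6 + 3 \left(\frac{1}{17} + \frac{2}{3}\right) = -6 + 3 \cdot \frac{37}{51} = -6 + \frac{37}{17} = - \frac{65}{17} \approx -3.8235$)
$\left(161 + 198 m\right) + \left(G - 104404\right) = \left(161 + 198 \left(- \frac{65}{17}\right)\right) - 206259 = \left(161 - \frac{12870}{17}\right) - 206259 = - \frac{10133}{17} - 206259 = - \frac{3516536}{17}$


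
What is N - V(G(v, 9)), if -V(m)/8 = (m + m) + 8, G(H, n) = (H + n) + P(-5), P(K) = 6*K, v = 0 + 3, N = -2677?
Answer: -2901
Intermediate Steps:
v = 3
G(H, n) = -30 + H + n (G(H, n) = (H + n) + 6*(-5) = (H + n) - 30 = -30 + H + n)
V(m) = -64 - 16*m (V(m) = -8*((m + m) + 8) = -8*(2*m + 8) = -8*(8 + 2*m) = -64 - 16*m)
N - V(G(v, 9)) = -2677 - (-64 - 16*(-30 + 3 + 9)) = -2677 - (-64 - 16*(-18)) = -2677 - (-64 + 288) = -2677 - 1*224 = -2677 - 224 = -2901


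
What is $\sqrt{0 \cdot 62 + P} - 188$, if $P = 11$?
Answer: $-188 + \sqrt{11} \approx -184.68$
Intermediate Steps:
$\sqrt{0 \cdot 62 + P} - 188 = \sqrt{0 \cdot 62 + 11} - 188 = \sqrt{0 + 11} - 188 = \sqrt{11} - 188 = -188 + \sqrt{11}$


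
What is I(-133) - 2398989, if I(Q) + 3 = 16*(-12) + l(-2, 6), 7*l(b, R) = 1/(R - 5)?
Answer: -16794287/7 ≈ -2.3992e+6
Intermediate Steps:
l(b, R) = 1/(7*(-5 + R)) (l(b, R) = 1/(7*(R - 5)) = 1/(7*(-5 + R)))
I(Q) = -1364/7 (I(Q) = -3 + (16*(-12) + 1/(7*(-5 + 6))) = -3 + (-192 + (⅐)/1) = -3 + (-192 + (⅐)*1) = -3 + (-192 + ⅐) = -3 - 1343/7 = -1364/7)
I(-133) - 2398989 = -1364/7 - 2398989 = -16794287/7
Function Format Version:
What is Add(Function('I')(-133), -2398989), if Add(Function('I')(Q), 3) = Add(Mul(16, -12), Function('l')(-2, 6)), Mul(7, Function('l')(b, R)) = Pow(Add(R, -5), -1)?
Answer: Rational(-16794287, 7) ≈ -2.3992e+6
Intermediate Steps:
Function('l')(b, R) = Mul(Rational(1, 7), Pow(Add(-5, R), -1)) (Function('l')(b, R) = Mul(Rational(1, 7), Pow(Add(R, -5), -1)) = Mul(Rational(1, 7), Pow(Add(-5, R), -1)))
Function('I')(Q) = Rational(-1364, 7) (Function('I')(Q) = Add(-3, Add(Mul(16, -12), Mul(Rational(1, 7), Pow(Add(-5, 6), -1)))) = Add(-3, Add(-192, Mul(Rational(1, 7), Pow(1, -1)))) = Add(-3, Add(-192, Mul(Rational(1, 7), 1))) = Add(-3, Add(-192, Rational(1, 7))) = Add(-3, Rational(-1343, 7)) = Rational(-1364, 7))
Add(Function('I')(-133), -2398989) = Add(Rational(-1364, 7), -2398989) = Rational(-16794287, 7)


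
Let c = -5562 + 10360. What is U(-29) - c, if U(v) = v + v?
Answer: -4856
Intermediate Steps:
c = 4798
U(v) = 2*v
U(-29) - c = 2*(-29) - 1*4798 = -58 - 4798 = -4856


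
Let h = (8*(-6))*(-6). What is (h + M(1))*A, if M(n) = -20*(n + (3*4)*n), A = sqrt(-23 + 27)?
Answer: 56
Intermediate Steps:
A = 2 (A = sqrt(4) = 2)
h = 288 (h = -48*(-6) = 288)
M(n) = -260*n (M(n) = -20*(n + 12*n) = -260*n)
(h + M(1))*A = (288 - 260*1)*2 = (288 - 260)*2 = 28*2 = 56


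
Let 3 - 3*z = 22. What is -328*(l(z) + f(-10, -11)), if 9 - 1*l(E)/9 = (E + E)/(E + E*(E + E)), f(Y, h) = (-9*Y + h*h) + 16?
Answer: -3553552/35 ≈ -1.0153e+5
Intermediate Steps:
z = -19/3 (z = 1 - ⅓*22 = 1 - 22/3 = -19/3 ≈ -6.3333)
f(Y, h) = 16 + h² - 9*Y (f(Y, h) = (-9*Y + h²) + 16 = (h² - 9*Y) + 16 = 16 + h² - 9*Y)
l(E) = 81 - 18*E/(E + 2*E²) (l(E) = 81 - 9*(E + E)/(E + E*(E + E)) = 81 - 9*2*E/(E + E*(2*E)) = 81 - 9*2*E/(E + 2*E²) = 81 - 18*E/(E + 2*E²))
-328*(l(z) + f(-10, -11)) = -328*(9*(7 + 18*(-19/3))/(1 + 2*(-19/3)) + (16 + (-11)² - 9*(-10))) = -328*(9*(7 - 114)/(1 - 38/3) + (16 + 121 + 90)) = -328*(9*(-107)/(-35/3) + 227) = -328*(9*(-3/35)*(-107) + 227) = -328*(2889/35 + 227) = -328*10834/35 = -3553552/35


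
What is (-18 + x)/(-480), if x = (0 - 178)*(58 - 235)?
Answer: -328/5 ≈ -65.600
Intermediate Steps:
x = 31506 (x = -178*(-177) = 31506)
(-18 + x)/(-480) = (-18 + 31506)/(-480) = 31488*(-1/480) = -328/5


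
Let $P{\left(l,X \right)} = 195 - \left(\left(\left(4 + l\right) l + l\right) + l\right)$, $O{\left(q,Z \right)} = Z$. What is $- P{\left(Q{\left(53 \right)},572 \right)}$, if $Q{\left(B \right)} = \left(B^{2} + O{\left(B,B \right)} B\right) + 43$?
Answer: $32080692$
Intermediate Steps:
$Q{\left(B \right)} = 43 + 2 B^{2}$ ($Q{\left(B \right)} = \left(B^{2} + B B\right) + 43 = \left(B^{2} + B^{2}\right) + 43 = 2 B^{2} + 43 = 43 + 2 B^{2}$)
$P{\left(l,X \right)} = 195 - 2 l - l \left(4 + l\right)$ ($P{\left(l,X \right)} = 195 - \left(\left(l \left(4 + l\right) + l\right) + l\right) = 195 - \left(\left(l + l \left(4 + l\right)\right) + l\right) = 195 - \left(2 l + l \left(4 + l\right)\right) = 195 - 2 l - l \left(4 + l\right)$)
$- P{\left(Q{\left(53 \right)},572 \right)} = - (195 - \left(43 + 2 \cdot 53^{2}\right)^{2} - 6 \left(43 + 2 \cdot 53^{2}\right)) = - (195 - \left(43 + 2 \cdot 2809\right)^{2} - 6 \left(43 + 2 \cdot 2809\right)) = - (195 - \left(43 + 5618\right)^{2} - 6 \left(43 + 5618\right)) = - (195 - 5661^{2} - 33966) = - (195 - 32046921 - 33966) = \left(-1\right) \left(-32080692\right) = 32080692$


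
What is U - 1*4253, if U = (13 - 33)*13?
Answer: -4513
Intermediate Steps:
U = -260 (U = -20*13 = -260)
U - 1*4253 = -260 - 1*4253 = -260 - 4253 = -4513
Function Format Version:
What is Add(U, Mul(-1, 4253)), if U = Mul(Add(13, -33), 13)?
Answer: -4513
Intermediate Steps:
U = -260 (U = Mul(-20, 13) = -260)
Add(U, Mul(-1, 4253)) = Add(-260, Mul(-1, 4253)) = Add(-260, -4253) = -4513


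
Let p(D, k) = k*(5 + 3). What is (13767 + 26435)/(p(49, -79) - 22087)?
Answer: -40202/22719 ≈ -1.7695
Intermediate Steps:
p(D, k) = 8*k (p(D, k) = k*8 = 8*k)
(13767 + 26435)/(p(49, -79) - 22087) = (13767 + 26435)/(8*(-79) - 22087) = 40202/(-632 - 22087) = 40202/(-22719) = 40202*(-1/22719) = -40202/22719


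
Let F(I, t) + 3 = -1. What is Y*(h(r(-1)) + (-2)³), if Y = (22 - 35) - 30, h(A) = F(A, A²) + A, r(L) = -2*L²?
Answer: 602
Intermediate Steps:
F(I, t) = -4 (F(I, t) = -3 - 1 = -4)
h(A) = -4 + A
Y = -43 (Y = -13 - 30 = -43)
Y*(h(r(-1)) + (-2)³) = -43*((-4 - 2*(-1)²) + (-2)³) = -43*((-4 - 2*1) - 8) = -43*((-4 - 2) - 8) = -43*(-6 - 8) = -43*(-14) = 602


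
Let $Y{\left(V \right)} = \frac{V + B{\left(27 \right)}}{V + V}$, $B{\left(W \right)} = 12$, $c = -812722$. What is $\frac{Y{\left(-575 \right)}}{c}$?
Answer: $- \frac{563}{934630300} \approx -6.0238 \cdot 10^{-7}$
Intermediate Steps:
$Y{\left(V \right)} = \frac{12 + V}{2 V}$ ($Y{\left(V \right)} = \frac{V + 12}{V + V} = \frac{12 + V}{2 V}$)
$\frac{Y{\left(-575 \right)}}{c} = \frac{\frac{1}{2} \frac{1}{-575} \left(12 - 575\right)}{-812722} = \frac{1}{2} \left(- \frac{1}{575}\right) \left(-563\right) \left(- \frac{1}{812722}\right) = \frac{563}{1150} \left(- \frac{1}{812722}\right) = - \frac{563}{934630300}$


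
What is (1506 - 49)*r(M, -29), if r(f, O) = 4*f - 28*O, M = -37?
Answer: 967448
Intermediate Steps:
r(f, O) = -28*O + 4*f
(1506 - 49)*r(M, -29) = (1506 - 49)*(-28*(-29) + 4*(-37)) = 1457*(812 - 148) = 1457*664 = 967448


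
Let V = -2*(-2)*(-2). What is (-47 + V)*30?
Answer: -1650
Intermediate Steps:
V = -8 (V = 4*(-2) = -8)
(-47 + V)*30 = (-47 - 8)*30 = -55*30 = -1650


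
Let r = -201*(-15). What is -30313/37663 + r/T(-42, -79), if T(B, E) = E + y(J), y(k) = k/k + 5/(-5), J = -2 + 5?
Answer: -115948672/2975377 ≈ -38.969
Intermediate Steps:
J = 3
r = 3015
y(k) = 0 (y(k) = 1 + 5*(-1/5) = 1 - 1 = 0)
T(B, E) = E (T(B, E) = E + 0 = E)
-30313/37663 + r/T(-42, -79) = -30313/37663 + 3015/(-79) = -30313*1/37663 + 3015*(-1/79) = -30313/37663 - 3015/79 = -115948672/2975377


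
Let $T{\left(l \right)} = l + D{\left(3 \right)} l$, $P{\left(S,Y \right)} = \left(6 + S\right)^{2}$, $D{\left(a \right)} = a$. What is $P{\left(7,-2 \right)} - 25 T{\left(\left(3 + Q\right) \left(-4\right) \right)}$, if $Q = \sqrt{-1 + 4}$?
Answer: $1369 + 400 \sqrt{3} \approx 2061.8$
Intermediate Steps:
$Q = \sqrt{3} \approx 1.732$
$T{\left(l \right)} = 4 l$ ($T{\left(l \right)} = l + 3 l = 4 l$)
$P{\left(7,-2 \right)} - 25 T{\left(\left(3 + Q\right) \left(-4\right) \right)} = \left(6 + 7\right)^{2} - 25 \cdot 4 \left(3 + \sqrt{3}\right) \left(-4\right) = 13^{2} - 25 \cdot 4 \left(-12 - 4 \sqrt{3}\right) = 169 - 25 \left(-48 - 16 \sqrt{3}\right) = 169 + \left(1200 + 400 \sqrt{3}\right) = 1369 + 400 \sqrt{3}$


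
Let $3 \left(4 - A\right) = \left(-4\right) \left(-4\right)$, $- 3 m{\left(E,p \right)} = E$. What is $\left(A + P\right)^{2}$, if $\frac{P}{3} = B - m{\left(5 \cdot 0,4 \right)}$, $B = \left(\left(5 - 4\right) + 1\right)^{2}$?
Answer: $\frac{1024}{9} \approx 113.78$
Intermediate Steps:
$m{\left(E,p \right)} = - \frac{E}{3}$
$B = 4$ ($B = \left(1 + 1\right)^{2} = 2^{2} = 4$)
$A = - \frac{4}{3}$ ($A = 4 - \frac{\left(-4\right) \left(-4\right)}{3} = 4 - \frac{16}{3} = - \frac{4}{3} \approx -1.3333$)
$P = 12$ ($P = 3 \left(4 - - \frac{5 \cdot 0}{3}\right) = 3 \left(4 - \left(- \frac{1}{3}\right) 0\right) = 3 \left(4 - 0\right) = 3 \left(4 + 0\right) = 3 \cdot 4 = 12$)
$\left(A + P\right)^{2} = \left(- \frac{4}{3} + 12\right)^{2} = \left(\frac{32}{3}\right)^{2} = \frac{1024}{9}$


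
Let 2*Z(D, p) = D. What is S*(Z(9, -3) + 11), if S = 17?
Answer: 527/2 ≈ 263.50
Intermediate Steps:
Z(D, p) = D/2
S*(Z(9, -3) + 11) = 17*((½)*9 + 11) = 17*(9/2 + 11) = 17*(31/2) = 527/2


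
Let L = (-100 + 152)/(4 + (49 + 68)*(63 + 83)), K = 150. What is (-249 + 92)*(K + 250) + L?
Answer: -536500374/8543 ≈ -62800.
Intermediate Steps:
L = 26/8543 (L = 52/(4 + 117*146) = 52/(4 + 17082) = 52/17086 = 52*(1/17086) = 26/8543 ≈ 0.0030434)
(-249 + 92)*(K + 250) + L = (-249 + 92)*(150 + 250) + 26/8543 = -157*400 + 26/8543 = -62800 + 26/8543 = -536500374/8543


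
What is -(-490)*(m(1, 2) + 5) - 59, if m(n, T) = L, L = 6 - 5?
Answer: 2881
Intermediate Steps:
L = 1
m(n, T) = 1
-(-490)*(m(1, 2) + 5) - 59 = -(-490)*(1 + 5) - 59 = -(-490)*6 - 59 = -49*(-60) - 59 = 2940 - 59 = 2881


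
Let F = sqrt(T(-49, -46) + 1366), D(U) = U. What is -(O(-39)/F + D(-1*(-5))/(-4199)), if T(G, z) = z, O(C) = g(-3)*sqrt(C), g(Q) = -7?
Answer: 5/4199 + 7*I*sqrt(1430)/220 ≈ 0.0011908 + 1.2032*I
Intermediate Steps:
O(C) = -7*sqrt(C)
F = 2*sqrt(330) (F = sqrt(-46 + 1366) = sqrt(1320) = 2*sqrt(330) ≈ 36.332)
-(O(-39)/F + D(-1*(-5))/(-4199)) = -((-7*I*sqrt(39))/((2*sqrt(330))) - 1*(-5)/(-4199)) = -((-7*I*sqrt(39))*(sqrt(330)/660) + 5*(-1/4199)) = -((-7*I*sqrt(39))*(sqrt(330)/660) - 5/4199) = -(-7*I*sqrt(1430)/220 - 5/4199) = -(-5/4199 - 7*I*sqrt(1430)/220) = 5/4199 + 7*I*sqrt(1430)/220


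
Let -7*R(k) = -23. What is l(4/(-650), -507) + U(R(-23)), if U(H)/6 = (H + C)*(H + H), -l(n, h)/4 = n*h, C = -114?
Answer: -5362788/1225 ≈ -4377.8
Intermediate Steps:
R(k) = 23/7 (R(k) = -⅐*(-23) = 23/7)
l(n, h) = -4*h*n (l(n, h) = -4*n*h = -4*h*n)
U(H) = 12*H*(-114 + H) (U(H) = 6*((H - 114)*(H + H)) = 6*((-114 + H)*(2*H)) = 6*(2*H*(-114 + H)) = 12*H*(-114 + H))
l(4/(-650), -507) + U(R(-23)) = -4*(-507)*4/(-650) + 12*(23/7)*(-114 + 23/7) = -4*(-507)*4*(-1/650) + 12*(23/7)*(-775/7) = -4*(-507)*(-2/325) - 213900/49 = -312/25 - 213900/49 = -5362788/1225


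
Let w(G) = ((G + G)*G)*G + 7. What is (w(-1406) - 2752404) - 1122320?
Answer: -5562737549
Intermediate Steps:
w(G) = 7 + 2*G³ (w(G) = ((2*G)*G)*G + 7 = (2*G²)*G + 7 = 2*G³ + 7 = 7 + 2*G³)
(w(-1406) - 2752404) - 1122320 = ((7 + 2*(-1406)³) - 2752404) - 1122320 = ((7 + 2*(-2779431416)) - 2752404) - 1122320 = ((7 - 5558862832) - 2752404) - 1122320 = (-5558862825 - 2752404) - 1122320 = -5561615229 - 1122320 = -5562737549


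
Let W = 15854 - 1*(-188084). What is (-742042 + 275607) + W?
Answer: -262497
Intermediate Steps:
W = 203938 (W = 15854 + 188084 = 203938)
(-742042 + 275607) + W = (-742042 + 275607) + 203938 = -466435 + 203938 = -262497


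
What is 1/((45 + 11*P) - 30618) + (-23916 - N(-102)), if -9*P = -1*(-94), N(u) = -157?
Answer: -6562021978/276191 ≈ -23759.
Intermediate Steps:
P = -94/9 (P = -(-1)*(-94)/9 = -1/9*94 = -94/9 ≈ -10.444)
1/((45 + 11*P) - 30618) + (-23916 - N(-102)) = 1/((45 + 11*(-94/9)) - 30618) + (-23916 - 1*(-157)) = 1/((45 - 1034/9) - 30618) + (-23916 + 157) = 1/(-629/9 - 30618) - 23759 = 1/(-276191/9) - 23759 = -9/276191 - 23759 = -6562021978/276191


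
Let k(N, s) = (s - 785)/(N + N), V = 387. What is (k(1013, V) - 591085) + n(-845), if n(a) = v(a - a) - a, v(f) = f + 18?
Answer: -597895085/1013 ≈ -5.9022e+5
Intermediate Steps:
v(f) = 18 + f
n(a) = 18 - a (n(a) = (18 + (a - a)) - a = (18 + 0) - a = 18 - a)
k(N, s) = (-785 + s)/(2*N) (k(N, s) = (-785 + s)/((2*N)) = (-785 + s)*(1/(2*N)) = (-785 + s)/(2*N))
(k(1013, V) - 591085) + n(-845) = ((½)*(-785 + 387)/1013 - 591085) + (18 - 1*(-845)) = ((½)*(1/1013)*(-398) - 591085) + (18 + 845) = (-199/1013 - 591085) + 863 = -598769304/1013 + 863 = -597895085/1013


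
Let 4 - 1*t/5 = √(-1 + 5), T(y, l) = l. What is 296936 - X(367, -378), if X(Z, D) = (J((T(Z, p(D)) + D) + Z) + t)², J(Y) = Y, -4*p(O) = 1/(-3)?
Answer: 42758663/144 ≈ 2.9694e+5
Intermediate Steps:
p(O) = 1/12 (p(O) = -¼/(-3) = -¼*(-⅓) = 1/12)
t = 10 (t = 20 - 5*√(-1 + 5) = 20 - 5*√4 = 20 - 5*2 = 20 - 10 = 10)
X(Z, D) = (121/12 + D + Z)² (X(Z, D) = (((1/12 + D) + Z) + 10)² = ((1/12 + D + Z) + 10)² = (121/12 + D + Z)²)
296936 - X(367, -378) = 296936 - (121 + 12*(-378) + 12*367)²/144 = 296936 - (121 - 4536 + 4404)²/144 = 296936 - (-11)²/144 = 296936 - 121/144 = 42758663/144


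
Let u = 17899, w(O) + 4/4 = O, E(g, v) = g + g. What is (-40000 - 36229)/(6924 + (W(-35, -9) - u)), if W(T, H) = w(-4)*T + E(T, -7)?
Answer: 76229/10870 ≈ 7.0128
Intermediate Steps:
E(g, v) = 2*g
w(O) = -1 + O
W(T, H) = -3*T (W(T, H) = (-1 - 4)*T + 2*T = -5*T + 2*T = -3*T)
(-40000 - 36229)/(6924 + (W(-35, -9) - u)) = (-40000 - 36229)/(6924 + (-3*(-35) - 1*17899)) = -76229/(6924 + (105 - 17899)) = -76229/(6924 - 17794) = -76229/(-10870) = -76229*(-1/10870) = 76229/10870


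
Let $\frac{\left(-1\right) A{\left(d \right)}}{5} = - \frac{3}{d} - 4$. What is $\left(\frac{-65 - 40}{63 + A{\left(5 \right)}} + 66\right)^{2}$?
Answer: $\frac{31036041}{7396} \approx 4196.3$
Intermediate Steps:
$A{\left(d \right)} = 20 + \frac{15}{d}$ ($A{\left(d \right)} = - 5 \left(- \frac{3}{d} - 4\right) = - 5 \left(-4 - \frac{3}{d}\right) = 20 + \frac{15}{d}$)
$\left(\frac{-65 - 40}{63 + A{\left(5 \right)}} + 66\right)^{2} = \left(\frac{-65 - 40}{63 + \left(20 + \frac{15}{5}\right)} + 66\right)^{2} = \left(- \frac{105}{63 + \left(20 + 15 \cdot \frac{1}{5}\right)} + 66\right)^{2} = \left(- \frac{105}{63 + \left(20 + 3\right)} + 66\right)^{2} = \left(- \frac{105}{63 + 23} + 66\right)^{2} = \left(- \frac{105}{86} + 66\right)^{2} = \left(\frac{5571}{86}\right)^{2} = \frac{31036041}{7396}$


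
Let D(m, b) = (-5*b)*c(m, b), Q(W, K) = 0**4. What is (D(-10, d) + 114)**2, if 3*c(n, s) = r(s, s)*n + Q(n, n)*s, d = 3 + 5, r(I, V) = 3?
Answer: 264196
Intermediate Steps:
d = 8
Q(W, K) = 0
c(n, s) = n (c(n, s) = (3*n + 0*s)/3 = (3*n + 0)/3 = (3*n)/3 = n)
D(m, b) = -5*b*m (D(m, b) = (-5*b)*m = -5*b*m)
(D(-10, d) + 114)**2 = (-5*8*(-10) + 114)**2 = (400 + 114)**2 = 514**2 = 264196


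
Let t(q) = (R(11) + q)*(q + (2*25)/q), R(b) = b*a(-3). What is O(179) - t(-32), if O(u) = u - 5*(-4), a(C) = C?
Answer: -31721/16 ≈ -1982.6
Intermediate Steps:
R(b) = -3*b (R(b) = b*(-3) = -3*b)
t(q) = (-33 + q)*(q + 50/q) (t(q) = (-3*11 + q)*(q + (2*25)/q) = (-33 + q)*(q + 50/q))
O(u) = 20 + u (O(u) = u + 20 = 20 + u)
O(179) - t(-32) = (20 + 179) - (50 + (-32)² - 1650/(-32) - 33*(-32)) = 199 - (50 + 1024 - 1650*(-1/32) + 1056) = 199 - (50 + 1024 + 825/16 + 1056) = 199 - 1*34905/16 = 199 - 34905/16 = -31721/16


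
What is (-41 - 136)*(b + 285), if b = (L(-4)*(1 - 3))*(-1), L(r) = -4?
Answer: -49029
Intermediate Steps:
b = -8 (b = -4*(1 - 3)*(-1) = -4*(-2)*(-1) = 8*(-1) = -8)
(-41 - 136)*(b + 285) = (-41 - 136)*(-8 + 285) = -177*277 = -49029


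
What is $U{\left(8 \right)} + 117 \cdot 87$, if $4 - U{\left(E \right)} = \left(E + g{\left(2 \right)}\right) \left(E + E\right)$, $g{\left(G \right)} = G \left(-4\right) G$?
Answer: $10311$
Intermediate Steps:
$g{\left(G \right)} = - 4 G^{2}$ ($g{\left(G \right)} = - 4 G G = - 4 G^{2}$)
$U{\left(E \right)} = 4 - 2 E \left(-16 + E\right)$ ($U{\left(E \right)} = 4 - \left(E - 4 \cdot 2^{2}\right) \left(E + E\right) = 4 - \left(E - 16\right) 2 E = 4 - \left(-16 + E\right) 2 E = 4 - 2 E \left(-16 + E\right)$)
$U{\left(8 \right)} + 117 \cdot 87 = \left(4 - 2 \cdot 8^{2} + 32 \cdot 8\right) + 117 \cdot 87 = \left(4 - 128 + 256\right) + 10179 = 132 + 10179 = 10311$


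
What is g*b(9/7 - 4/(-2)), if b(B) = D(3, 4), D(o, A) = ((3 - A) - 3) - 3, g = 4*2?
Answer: -56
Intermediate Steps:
g = 8
D(o, A) = -3 - A (D(o, A) = -A - 3 = -3 - A)
b(B) = -7 (b(B) = -3 - 1*4 = -3 - 4 = -7)
g*b(9/7 - 4/(-2)) = 8*(-7) = -56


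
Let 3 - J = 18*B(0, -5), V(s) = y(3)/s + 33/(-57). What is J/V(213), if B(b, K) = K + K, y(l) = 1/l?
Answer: -2221803/7010 ≈ -316.95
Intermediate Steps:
y(l) = 1/l
V(s) = -11/19 + 1/(3*s) (V(s) = 1/(3*s) + 33/(-57) = 1/(3*s) + 33*(-1/57) = 1/(3*s) - 11/19 = -11/19 + 1/(3*s))
B(b, K) = 2*K
J = 183 (J = 3 - 18*2*(-5) = 3 - 18*(-10) = 3 - 1*(-180) = 3 + 180 = 183)
J/V(213) = 183/(((1/57)*(19 - 33*213)/213)) = 183/(((1/57)*(1/213)*(19 - 7029))) = 183/(((1/57)*(1/213)*(-7010))) = 183/(-7010/12141) = 183*(-12141/7010) = -2221803/7010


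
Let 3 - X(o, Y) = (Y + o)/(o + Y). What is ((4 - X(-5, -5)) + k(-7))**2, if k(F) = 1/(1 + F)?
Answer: 121/36 ≈ 3.3611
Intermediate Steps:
X(o, Y) = 2 (X(o, Y) = 3 - (Y + o)/(o + Y) = 3 - (Y + o)/(Y + o) = 3 - 1*1 = 3 - 1 = 2)
((4 - X(-5, -5)) + k(-7))**2 = ((4 - 1*2) + 1/(1 - 7))**2 = ((4 - 2) + 1/(-6))**2 = (2 - 1/6)**2 = (11/6)**2 = 121/36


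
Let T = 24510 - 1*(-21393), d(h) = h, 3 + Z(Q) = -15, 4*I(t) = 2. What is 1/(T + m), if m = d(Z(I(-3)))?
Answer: 1/45885 ≈ 2.1794e-5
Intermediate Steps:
I(t) = ½ (I(t) = (¼)*2 = ½)
Z(Q) = -18 (Z(Q) = -3 - 15 = -18)
T = 45903 (T = 24510 + 21393 = 45903)
m = -18
1/(T + m) = 1/(45903 - 18) = 1/45885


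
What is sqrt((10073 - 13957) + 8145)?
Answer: sqrt(4261) ≈ 65.276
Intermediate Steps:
sqrt((10073 - 13957) + 8145) = sqrt(-3884 + 8145) = sqrt(4261)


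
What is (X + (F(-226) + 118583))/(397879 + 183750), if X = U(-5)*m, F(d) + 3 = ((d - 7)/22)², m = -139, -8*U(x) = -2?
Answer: 28715095/140754218 ≈ 0.20401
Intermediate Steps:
U(x) = ¼ (U(x) = -⅛*(-2) = ¼)
F(d) = -3 + (-7/22 + d/22)² (F(d) = -3 + ((d - 7)/22)² = -3 + ((-7 + d)*(1/22))² = -3 + (-7/22 + d/22)²)
X = -139/4 (X = (¼)*(-139) = -139/4 ≈ -34.750)
(X + (F(-226) + 118583))/(397879 + 183750) = (-139/4 + ((-3 + (-7 - 226)²/484) + 118583))/(397879 + 183750) = (-139/4 + ((-3 + (1/484)*(-233)²) + 118583))/581629 = (-139/4 + ((-3 + (1/484)*54289) + 118583))*(1/581629) = (-139/4 + ((-3 + 54289/484) + 118583))*(1/581629) = (-139/4 + (52837/484 + 118583))*(1/581629) = (-139/4 + 57447009/484)*(1/581629) = (28715095/242)*(1/581629) = 28715095/140754218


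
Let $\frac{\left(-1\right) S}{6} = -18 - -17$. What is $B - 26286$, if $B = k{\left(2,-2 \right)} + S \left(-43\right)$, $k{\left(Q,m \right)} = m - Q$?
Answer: $-26548$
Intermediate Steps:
$S = 6$ ($S = - 6 \left(-18 - -17\right) = - 6 \left(-18 + 17\right) = \left(-6\right) \left(-1\right) = 6$)
$B = -262$ ($B = \left(-2 - 2\right) + 6 \left(-43\right) = \left(-2 - 2\right) - 258 = -4 - 258 = -262$)
$B - 26286 = -262 - 26286 = -26548$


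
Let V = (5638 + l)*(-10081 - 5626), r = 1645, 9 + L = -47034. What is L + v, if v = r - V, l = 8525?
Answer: 222412843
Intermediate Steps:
L = -47043 (L = -9 - 47034 = -47043)
V = -222458241 (V = (5638 + 8525)*(-10081 - 5626) = 14163*(-15707) = -222458241)
v = 222459886 (v = 1645 - 1*(-222458241) = 1645 + 222458241 = 222459886)
L + v = -47043 + 222459886 = 222412843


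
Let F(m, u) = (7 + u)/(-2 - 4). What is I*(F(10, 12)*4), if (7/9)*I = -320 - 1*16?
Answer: 5472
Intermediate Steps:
F(m, u) = -7/6 - u/6 (F(m, u) = (7 + u)/(-6) = (7 + u)*(-⅙) = -7/6 - u/6)
I = -432 (I = 9*(-320 - 1*16)/7 = 9*(-320 - 16)/7 = (9/7)*(-336) = -432)
I*(F(10, 12)*4) = -432*(-7/6 - ⅙*12)*4 = -432*(-7/6 - 2)*4 = -(-1368)*4 = -432*(-38/3) = 5472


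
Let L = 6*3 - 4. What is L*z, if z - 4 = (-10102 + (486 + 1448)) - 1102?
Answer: -129724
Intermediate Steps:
z = -9266 (z = 4 + ((-10102 + (486 + 1448)) - 1102) = 4 + ((-10102 + 1934) - 1102) = 4 + (-8168 - 1102) = 4 - 9270 = -9266)
L = 14 (L = 18 - 4 = 14)
L*z = 14*(-9266) = -129724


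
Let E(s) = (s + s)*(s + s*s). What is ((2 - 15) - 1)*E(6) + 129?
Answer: -6927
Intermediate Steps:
E(s) = 2*s*(s + s**2) (E(s) = (2*s)*(s + s**2) = 2*s*(s + s**2))
((2 - 15) - 1)*E(6) + 129 = ((2 - 15) - 1)*(2*6**2*(1 + 6)) + 129 = (-13 - 1)*(2*36*7) + 129 = -14*504 + 129 = -7056 + 129 = -6927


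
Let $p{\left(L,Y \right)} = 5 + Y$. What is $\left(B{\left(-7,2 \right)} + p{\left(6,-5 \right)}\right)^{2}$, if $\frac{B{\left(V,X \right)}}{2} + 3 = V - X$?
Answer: $576$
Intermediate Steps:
$B{\left(V,X \right)} = -6 - 2 X + 2 V$ ($B{\left(V,X \right)} = -6 + 2 \left(V - X\right) = -6 + \left(- 2 X + 2 V\right) = -6 - 2 X + 2 V$)
$\left(B{\left(-7,2 \right)} + p{\left(6,-5 \right)}\right)^{2} = \left(\left(-6 - 4 + 2 \left(-7\right)\right) + \left(5 - 5\right)\right)^{2} = \left(\left(-6 - 4 - 14\right) + 0\right)^{2} = \left(-24 + 0\right)^{2} = \left(-24\right)^{2} = 576$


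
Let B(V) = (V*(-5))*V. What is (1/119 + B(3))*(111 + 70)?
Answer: -969074/119 ≈ -8143.5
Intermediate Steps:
B(V) = -5*V² (B(V) = (-5*V)*V = -5*V²)
(1/119 + B(3))*(111 + 70) = (1/119 - 5*3²)*(111 + 70) = (1/119 - 5*9)*181 = (1/119 - 45)*181 = -5354/119*181 = -969074/119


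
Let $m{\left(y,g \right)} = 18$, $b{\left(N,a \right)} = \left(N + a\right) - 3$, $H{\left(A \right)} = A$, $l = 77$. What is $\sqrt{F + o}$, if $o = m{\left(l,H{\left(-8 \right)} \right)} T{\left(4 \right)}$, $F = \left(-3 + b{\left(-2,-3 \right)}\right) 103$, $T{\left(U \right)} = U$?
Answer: $i \sqrt{1061} \approx 32.573 i$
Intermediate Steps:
$b{\left(N,a \right)} = -3 + N + a$
$F = -1133$ ($F = \left(-3 - 8\right) 103 = \left(-11\right) 103 = -1133$)
$o = 72$ ($o = 18 \cdot 4 = 72$)
$\sqrt{F + o} = \sqrt{-1133 + 72} = \sqrt{-1061} = i \sqrt{1061}$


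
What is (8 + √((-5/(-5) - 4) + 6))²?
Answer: (8 + √3)² ≈ 94.713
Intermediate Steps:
(8 + √((-5/(-5) - 4) + 6))² = (8 + √((-5*(-⅕) - 4) + 6))² = (8 + √((1 - 4) + 6))² = (8 + √(-3 + 6))² = (8 + √3)²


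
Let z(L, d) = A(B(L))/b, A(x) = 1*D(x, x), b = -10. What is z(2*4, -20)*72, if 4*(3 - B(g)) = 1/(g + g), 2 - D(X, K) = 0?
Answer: -72/5 ≈ -14.400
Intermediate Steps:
D(X, K) = 2 (D(X, K) = 2 - 1*0 = 2 + 0 = 2)
B(g) = 3 - 1/(8*g) (B(g) = 3 - 1/(4*(g + g)) = 3 - 1/(2*g)/4 = 3 - 1/(8*g))
A(x) = 2 (A(x) = 1*2 = 2)
z(L, d) = -⅕ (z(L, d) = 2/(-10) = 2*(-⅒) = -⅕)
z(2*4, -20)*72 = -⅕*72 = -72/5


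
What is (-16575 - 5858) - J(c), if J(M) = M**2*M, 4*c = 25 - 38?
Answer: -1433515/64 ≈ -22399.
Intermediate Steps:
c = -13/4 (c = (25 - 38)/4 = (1/4)*(-13) = -13/4 ≈ -3.2500)
J(M) = M**3
(-16575 - 5858) - J(c) = (-16575 - 5858) - (-13/4)**3 = -22433 - 1*(-2197/64) = -22433 + 2197/64 = -1433515/64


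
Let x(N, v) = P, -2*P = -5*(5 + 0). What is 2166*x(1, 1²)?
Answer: 27075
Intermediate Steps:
P = 25/2 (P = -(-5)*(5 + 0)/2 = -(-5)*5/2 = -½*(-25) = 25/2 ≈ 12.500)
x(N, v) = 25/2
2166*x(1, 1²) = 2166*(25/2) = 27075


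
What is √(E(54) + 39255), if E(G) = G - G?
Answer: √39255 ≈ 198.13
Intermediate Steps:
E(G) = 0
√(E(54) + 39255) = √(0 + 39255) = √39255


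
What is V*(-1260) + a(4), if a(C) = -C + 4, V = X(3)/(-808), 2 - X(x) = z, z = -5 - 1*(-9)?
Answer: -315/101 ≈ -3.1188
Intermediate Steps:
z = 4 (z = -5 + 9 = 4)
X(x) = -2 (X(x) = 2 - 1*4 = 2 - 4 = -2)
V = 1/404 (V = -2/(-808) = -2*(-1/808) = 1/404 ≈ 0.0024752)
a(C) = 4 - C
V*(-1260) + a(4) = (1/404)*(-1260) + (4 - 1*4) = -315/101 + (4 - 4) = -315/101 + 0 = -315/101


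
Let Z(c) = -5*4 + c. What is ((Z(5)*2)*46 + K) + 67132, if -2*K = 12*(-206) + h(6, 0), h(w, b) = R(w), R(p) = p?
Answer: 66985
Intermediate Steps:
h(w, b) = w
Z(c) = -20 + c
K = 1233 (K = -(12*(-206) + 6)/2 = -(-2472 + 6)/2 = -1/2*(-2466) = 1233)
((Z(5)*2)*46 + K) + 67132 = (((-20 + 5)*2)*46 + 1233) + 67132 = (-15*2*46 + 1233) + 67132 = (-30*46 + 1233) + 67132 = (-1380 + 1233) + 67132 = -147 + 67132 = 66985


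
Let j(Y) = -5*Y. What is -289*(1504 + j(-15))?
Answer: -456331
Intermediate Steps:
-289*(1504 + j(-15)) = -289*(1504 - 5*(-15)) = -289*(1504 + 75) = -289*1579 = -456331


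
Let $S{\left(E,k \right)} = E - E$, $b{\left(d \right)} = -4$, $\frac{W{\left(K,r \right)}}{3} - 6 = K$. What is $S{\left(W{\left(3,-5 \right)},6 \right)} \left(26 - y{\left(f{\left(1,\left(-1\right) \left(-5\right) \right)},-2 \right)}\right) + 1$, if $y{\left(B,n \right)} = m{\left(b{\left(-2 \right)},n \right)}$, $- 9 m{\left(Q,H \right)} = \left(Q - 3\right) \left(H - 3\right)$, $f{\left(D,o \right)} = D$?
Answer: $1$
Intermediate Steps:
$W{\left(K,r \right)} = 18 + 3 K$
$m{\left(Q,H \right)} = - \frac{\left(-3 + H\right) \left(-3 + Q\right)}{9}$ ($m{\left(Q,H \right)} = - \frac{\left(Q - 3\right) \left(H - 3\right)}{9} = - \frac{\left(-3 + Q\right) \left(-3 + H\right)}{9} = - \frac{\left(-3 + H\right) \left(-3 + Q\right)}{9}$)
$y{\left(B,n \right)} = - \frac{7}{3} + \frac{7 n}{9}$ ($y{\left(B,n \right)} = -1 + \frac{n}{3} + \frac{1}{3} \left(-4\right) - \frac{1}{9} n \left(-4\right) = -1 + \frac{n}{3} - \frac{4}{3} + \frac{4 n}{9} = - \frac{7}{3} + \frac{7 n}{9}$)
$S{\left(E,k \right)} = 0$
$S{\left(W{\left(3,-5 \right)},6 \right)} \left(26 - y{\left(f{\left(1,\left(-1\right) \left(-5\right) \right)},-2 \right)}\right) + 1 = 0 \left(26 - \left(- \frac{7}{3} + \frac{7}{9} \left(-2\right)\right)\right) + 1 = 0 \left(26 - \left(- \frac{7}{3} - \frac{14}{9}\right)\right) + 1 = 0 \left(26 - - \frac{35}{9}\right) + 1 = 0 \left(26 + \frac{35}{9}\right) + 1 = 0 \cdot \frac{269}{9} + 1 = 0 + 1 = 1$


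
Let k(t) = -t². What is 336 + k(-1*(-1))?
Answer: 335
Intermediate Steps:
336 + k(-1*(-1)) = 336 - (-1*(-1))² = 336 - 1*1² = 336 - 1*1 = 336 - 1 = 335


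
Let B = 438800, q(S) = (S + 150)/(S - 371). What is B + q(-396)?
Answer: 336559846/767 ≈ 4.3880e+5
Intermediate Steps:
q(S) = (150 + S)/(-371 + S)
B + q(-396) = 438800 + (150 - 396)/(-371 - 396) = 438800 - 246/(-767) = 438800 - 1/767*(-246) = 438800 + 246/767 = 336559846/767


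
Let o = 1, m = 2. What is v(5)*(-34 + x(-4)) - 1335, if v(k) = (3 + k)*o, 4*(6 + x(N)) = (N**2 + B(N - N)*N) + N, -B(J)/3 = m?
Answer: -1583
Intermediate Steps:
B(J) = -6 (B(J) = -3*2 = -6)
x(N) = -6 - 5*N/4 + N**2/4 (x(N) = -6 + ((N**2 - 6*N) + N)/4 = -6 + (N**2 - 5*N)/4 = -6 + (-5*N/4 + N**2/4) = -6 - 5*N/4 + N**2/4)
v(k) = 3 + k (v(k) = (3 + k)*1 = 3 + k)
v(5)*(-34 + x(-4)) - 1335 = (3 + 5)*(-34 + (-6 - 5/4*(-4) + (1/4)*(-4)**2)) - 1335 = 8*(-34 + (-6 + 5 + (1/4)*16)) - 1335 = 8*(-34 + (-6 + 5 + 4)) - 1335 = 8*(-34 + 3) - 1335 = 8*(-31) - 1335 = -248 - 1335 = -1583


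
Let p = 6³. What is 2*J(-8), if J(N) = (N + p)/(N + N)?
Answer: -26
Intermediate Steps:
p = 216
J(N) = (216 + N)/(2*N) (J(N) = (N + 216)/(N + N) = (216 + N)/((2*N)) = (216 + N)*(1/(2*N)) = (216 + N)/(2*N))
2*J(-8) = 2*((½)*(216 - 8)/(-8)) = 2*((½)*(-⅛)*208) = 2*(-13) = -26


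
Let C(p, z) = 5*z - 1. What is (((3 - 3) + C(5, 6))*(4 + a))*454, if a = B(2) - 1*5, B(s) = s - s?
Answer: -13166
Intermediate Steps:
C(p, z) = -1 + 5*z
B(s) = 0
a = -5 (a = 0 - 1*5 = 0 - 5 = -5)
(((3 - 3) + C(5, 6))*(4 + a))*454 = (((3 - 3) + (-1 + 5*6))*(4 - 5))*454 = ((0 + (-1 + 30))*(-1))*454 = ((0 + 29)*(-1))*454 = (29*(-1))*454 = -29*454 = -13166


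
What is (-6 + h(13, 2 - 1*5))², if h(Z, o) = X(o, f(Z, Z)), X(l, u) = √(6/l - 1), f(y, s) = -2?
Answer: (6 - I*√3)² ≈ 33.0 - 20.785*I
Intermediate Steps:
X(l, u) = √(-1 + 6/l)
h(Z, o) = √((6 - o)/o)
(-6 + h(13, 2 - 1*5))² = (-6 + √((6 - (2 - 1*5))/(2 - 1*5)))² = (-6 + √((6 - (2 - 5))/(2 - 5)))² = (-6 + √((6 - 1*(-3))/(-3)))² = (-6 + √(-(6 + 3)/3))² = (-6 + √(-⅓*9))² = (-6 + √(-3))² = (-6 + I*√3)²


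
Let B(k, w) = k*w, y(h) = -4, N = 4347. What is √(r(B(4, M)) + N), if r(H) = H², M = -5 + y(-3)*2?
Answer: √7051 ≈ 83.970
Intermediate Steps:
M = -13 (M = -5 - 4*2 = -5 - 8 = -13)
√(r(B(4, M)) + N) = √((4*(-13))² + 4347) = √((-52)² + 4347) = √(2704 + 4347) = √7051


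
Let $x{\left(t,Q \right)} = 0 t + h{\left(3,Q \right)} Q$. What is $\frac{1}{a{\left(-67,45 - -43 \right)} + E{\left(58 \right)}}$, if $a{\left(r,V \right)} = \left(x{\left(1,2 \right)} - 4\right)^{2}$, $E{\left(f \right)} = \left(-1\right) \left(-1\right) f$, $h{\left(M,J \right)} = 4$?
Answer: $\frac{1}{74} \approx 0.013514$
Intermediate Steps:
$x{\left(t,Q \right)} = 4 Q$ ($x{\left(t,Q \right)} = 0 t + 4 Q = 0 + 4 Q = 4 Q$)
$E{\left(f \right)} = f$ ($E{\left(f \right)} = 1 f = f$)
$a{\left(r,V \right)} = 16$ ($a{\left(r,V \right)} = \left(4 \cdot 2 - 4\right)^{2} = \left(8 - 4\right)^{2} = 4^{2} = 16$)
$\frac{1}{a{\left(-67,45 - -43 \right)} + E{\left(58 \right)}} = \frac{1}{16 + 58} = \frac{1}{74}$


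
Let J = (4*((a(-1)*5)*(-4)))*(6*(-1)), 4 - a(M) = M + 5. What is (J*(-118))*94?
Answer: 0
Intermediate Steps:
a(M) = -1 - M (a(M) = 4 - (M + 5) = 4 - (5 + M) = 4 + (-5 - M) = -1 - M)
J = 0 (J = (4*(((-1 - 1*(-1))*5)*(-4)))*(6*(-1)) = (4*(((-1 + 1)*5)*(-4)))*(-6) = (4*((0*5)*(-4)))*(-6) = (4*(0*(-4)))*(-6) = (4*0)*(-6) = 0*(-6) = 0)
(J*(-118))*94 = (0*(-118))*94 = 0*94 = 0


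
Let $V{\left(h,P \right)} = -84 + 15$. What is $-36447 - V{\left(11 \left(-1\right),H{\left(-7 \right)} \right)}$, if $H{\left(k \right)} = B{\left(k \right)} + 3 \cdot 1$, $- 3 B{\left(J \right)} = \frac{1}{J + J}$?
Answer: $-36378$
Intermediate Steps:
$B{\left(J \right)} = - \frac{1}{6 J}$ ($B{\left(J \right)} = - \frac{1}{3 \left(J + J\right)} = - \frac{1}{3 \cdot 2 J} = - \frac{\frac{1}{2} \frac{1}{J}}{3} = - \frac{1}{6 J}$)
$H{\left(k \right)} = 3 - \frac{1}{6 k}$ ($H{\left(k \right)} = - \frac{1}{6 k} + 3 \cdot 1 = - \frac{1}{6 k} + 3 = 3 - \frac{1}{6 k}$)
$V{\left(h,P \right)} = -69$
$-36447 - V{\left(11 \left(-1\right),H{\left(-7 \right)} \right)} = -36447 - -69 = -36447 + 69 = -36378$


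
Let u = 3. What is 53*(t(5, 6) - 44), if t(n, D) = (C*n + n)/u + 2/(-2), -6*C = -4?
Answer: -20140/9 ≈ -2237.8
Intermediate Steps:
C = ⅔ (C = -⅙*(-4) = ⅔ ≈ 0.66667)
t(n, D) = -1 + 5*n/9 (t(n, D) = (2*n/3 + n)/3 + 2/(-2) = (5*n/3)*(⅓) + 2*(-½) = 5*n/9 - 1 = -1 + 5*n/9)
53*(t(5, 6) - 44) = 53*((-1 + (5/9)*5) - 44) = 53*((-1 + 25/9) - 44) = 53*(16/9 - 44) = 53*(-380/9) = -20140/9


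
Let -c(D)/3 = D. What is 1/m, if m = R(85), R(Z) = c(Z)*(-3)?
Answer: 1/765 ≈ 0.0013072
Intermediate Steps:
c(D) = -3*D
R(Z) = 9*Z (R(Z) = -3*Z*(-3) = 9*Z)
m = 765 (m = 9*85 = 765)
1/m = 1/765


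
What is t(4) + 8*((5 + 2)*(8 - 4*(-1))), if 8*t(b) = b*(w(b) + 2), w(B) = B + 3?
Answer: 1353/2 ≈ 676.50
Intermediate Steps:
w(B) = 3 + B
t(b) = b*(5 + b)/8 (t(b) = (b*((3 + b) + 2))/8 = (b*(5 + b))/8 = b*(5 + b)/8)
t(4) + 8*((5 + 2)*(8 - 4*(-1))) = (1/8)*4*(5 + 4) + 8*((5 + 2)*(8 - 4*(-1))) = (1/8)*4*9 + 8*(7*(8 + 4)) = 9/2 + 8*(7*12) = 9/2 + 8*84 = 9/2 + 672 = 1353/2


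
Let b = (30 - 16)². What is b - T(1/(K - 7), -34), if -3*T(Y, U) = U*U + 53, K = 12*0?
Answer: 599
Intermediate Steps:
b = 196 (b = 14² = 196)
K = 0
T(Y, U) = -53/3 - U²/3 (T(Y, U) = -(U*U + 53)/3 = -(U² + 53)/3 = -(53 + U²)/3 = -53/3 - U²/3)
b - T(1/(K - 7), -34) = 196 - (-53/3 - ⅓*(-34)²) = 196 - (-53/3 - ⅓*1156) = 196 - (-53/3 - 1156/3) = 196 - 1*(-403) = 196 + 403 = 599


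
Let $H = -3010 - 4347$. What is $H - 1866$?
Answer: $-9223$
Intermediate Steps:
$H = -7357$ ($H = -3010 - 4347 = -7357$)
$H - 1866 = -7357 - 1866 = -9223$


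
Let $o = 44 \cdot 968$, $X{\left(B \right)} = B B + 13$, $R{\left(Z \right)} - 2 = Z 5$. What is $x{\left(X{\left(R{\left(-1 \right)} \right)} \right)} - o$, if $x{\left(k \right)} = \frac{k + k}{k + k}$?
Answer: $-42591$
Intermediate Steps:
$R{\left(Z \right)} = 2 + 5 Z$ ($R{\left(Z \right)} = 2 + Z 5 = 2 + 5 Z$)
$X{\left(B \right)} = 13 + B^{2}$ ($X{\left(B \right)} = B^{2} + 13 = 13 + B^{2}$)
$x{\left(k \right)} = 1$ ($x{\left(k \right)} = \frac{2 k}{2 k} = 2 k \frac{1}{2 k} = 1$)
$o = 42592$
$x{\left(X{\left(R{\left(-1 \right)} \right)} \right)} - o = 1 - 42592 = -42591$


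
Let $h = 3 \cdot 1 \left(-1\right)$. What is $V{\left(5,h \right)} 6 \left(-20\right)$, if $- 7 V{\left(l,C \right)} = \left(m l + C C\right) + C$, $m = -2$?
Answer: $- \frac{480}{7} \approx -68.571$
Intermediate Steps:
$h = -3$ ($h = 3 \left(-1\right) = -3$)
$V{\left(l,C \right)} = - \frac{C}{7} - \frac{C^{2}}{7} + \frac{2 l}{7}$ ($V{\left(l,C \right)} = - \frac{\left(- 2 l + C C\right) + C}{7} = - \frac{\left(- 2 l + C^{2}\right) + C}{7} = - \frac{\left(C^{2} - 2 l\right) + C}{7} = - \frac{C + C^{2} - 2 l}{7} = - \frac{C}{7} - \frac{C^{2}}{7} + \frac{2 l}{7}$)
$V{\left(5,h \right)} 6 \left(-20\right) = \left(\left(- \frac{1}{7}\right) \left(-3\right) - \frac{\left(-3\right)^{2}}{7} + \frac{2}{7} \cdot 5\right) 6 \left(-20\right) = \left(\frac{3}{7} - \frac{9}{7} + \frac{10}{7}\right) 6 \left(-20\right) = \frac{4}{7} \cdot 6 \left(-20\right) = \frac{24}{7} \left(-20\right) = - \frac{480}{7}$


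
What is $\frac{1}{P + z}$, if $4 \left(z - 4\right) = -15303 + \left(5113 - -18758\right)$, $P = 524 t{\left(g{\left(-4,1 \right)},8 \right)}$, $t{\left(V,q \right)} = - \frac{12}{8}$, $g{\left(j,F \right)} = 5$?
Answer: $\frac{1}{1360} \approx 0.00073529$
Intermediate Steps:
$t{\left(V,q \right)} = - \frac{3}{2}$ ($t{\left(V,q \right)} = \left(-12\right) \frac{1}{8} = - \frac{3}{2}$)
$P = -786$ ($P = 524 \left(- \frac{3}{2}\right) = -786$)
$z = 2146$ ($z = 4 + \frac{-15303 + \left(5113 - -18758\right)}{4} = 4 + \frac{-15303 + \left(5113 + 18758\right)}{4} = 4 + \frac{-15303 + 23871}{4} = 4 + \frac{1}{4} \cdot 8568 = 4 + 2142 = 2146$)
$\frac{1}{P + z} = \frac{1}{-786 + 2146} = \frac{1}{1360}$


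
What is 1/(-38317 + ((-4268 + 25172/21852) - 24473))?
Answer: -5463/366331561 ≈ -1.4913e-5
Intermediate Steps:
1/(-38317 + ((-4268 + 25172/21852) - 24473)) = 1/(-38317 + ((-4268 + 25172*(1/21852)) - 24473)) = 1/(-38317 + ((-4268 + 6293/5463) - 24473)) = 1/(-38317 + (-23309791/5463 - 24473)) = 1/(-38317 - 157005790/5463) = 1/(-366331561/5463) = -5463/366331561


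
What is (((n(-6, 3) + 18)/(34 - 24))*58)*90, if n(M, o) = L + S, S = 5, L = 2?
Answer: 13050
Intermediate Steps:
n(M, o) = 7 (n(M, o) = 2 + 5 = 7)
(((n(-6, 3) + 18)/(34 - 24))*58)*90 = (((7 + 18)/(34 - 24))*58)*90 = ((25/10)*58)*90 = ((25*(⅒))*58)*90 = ((5/2)*58)*90 = 145*90 = 13050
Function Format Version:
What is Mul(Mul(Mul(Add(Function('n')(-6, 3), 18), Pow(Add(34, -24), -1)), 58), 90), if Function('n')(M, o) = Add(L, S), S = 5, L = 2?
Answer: 13050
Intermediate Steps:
Function('n')(M, o) = 7 (Function('n')(M, o) = Add(2, 5) = 7)
Mul(Mul(Mul(Add(Function('n')(-6, 3), 18), Pow(Add(34, -24), -1)), 58), 90) = Mul(Mul(Mul(Add(7, 18), Pow(Add(34, -24), -1)), 58), 90) = Mul(Mul(Mul(25, Pow(10, -1)), 58), 90) = Mul(Mul(Mul(25, Rational(1, 10)), 58), 90) = Mul(Mul(Rational(5, 2), 58), 90) = Mul(145, 90) = 13050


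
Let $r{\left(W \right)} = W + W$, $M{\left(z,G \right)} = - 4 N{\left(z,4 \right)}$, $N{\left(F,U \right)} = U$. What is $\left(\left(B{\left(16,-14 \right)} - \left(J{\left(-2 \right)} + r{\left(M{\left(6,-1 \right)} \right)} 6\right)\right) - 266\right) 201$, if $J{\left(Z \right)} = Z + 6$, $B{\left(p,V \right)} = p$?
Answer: $-12462$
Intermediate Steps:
$J{\left(Z \right)} = 6 + Z$
$M{\left(z,G \right)} = -16$ ($M{\left(z,G \right)} = \left(-4\right) 4 = -16$)
$r{\left(W \right)} = 2 W$
$\left(\left(B{\left(16,-14 \right)} - \left(J{\left(-2 \right)} + r{\left(M{\left(6,-1 \right)} \right)} 6\right)\right) - 266\right) 201 = \left(\left(16 - \left(\left(6 - 2\right) + 2 \left(-16\right) 6\right)\right) - 266\right) 201 = \left(\left(16 - \left(4 - 192\right)\right) - 266\right) 201 = \left(\left(16 - -188\right) - 266\right) 201 = \left(\left(16 + 188\right) - 266\right) 201 = \left(204 - 266\right) 201 = \left(-62\right) 201 = -12462$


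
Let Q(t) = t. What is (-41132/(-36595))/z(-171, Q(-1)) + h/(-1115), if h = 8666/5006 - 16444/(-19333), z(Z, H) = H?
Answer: -34213316311851/30376893794755 ≈ -1.1263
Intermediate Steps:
h = 124929221/48390499 (h = 8666*(1/5006) - 16444*(-1/19333) = 4333/2503 + 16444/19333 = 124929221/48390499 ≈ 2.5817)
(-41132/(-36595))/z(-171, Q(-1)) + h/(-1115) = -41132/(-36595)/(-1) + (124929221/48390499)/(-1115) = -41132*(-1/36595)*(-1) + (124929221/48390499)*(-1/1115) = (3164/2815)*(-1) - 124929221/53955406385 = -3164/2815 - 124929221/53955406385 = -34213316311851/30376893794755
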